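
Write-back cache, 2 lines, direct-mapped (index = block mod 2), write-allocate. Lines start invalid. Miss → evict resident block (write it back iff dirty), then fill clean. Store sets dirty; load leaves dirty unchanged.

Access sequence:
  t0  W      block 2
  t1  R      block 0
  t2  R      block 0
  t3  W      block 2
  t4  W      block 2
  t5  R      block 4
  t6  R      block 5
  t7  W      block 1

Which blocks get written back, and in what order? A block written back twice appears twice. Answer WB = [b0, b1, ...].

0: W B2 -> L0 miss  d=D]
1: R B0 -> L0 miss wb->B2  d=-]
2: R B0 -> L0 hit  d=-]
3: W B2 -> L0 miss  d=D]
4: W B2 -> L0 hit  d=D]
5: R B4 -> L0 miss wb->B2  d=-]
6: R B5 -> L1 miss  d=-]
7: W B1 -> L1 miss  d=D]

WB = [2, 2]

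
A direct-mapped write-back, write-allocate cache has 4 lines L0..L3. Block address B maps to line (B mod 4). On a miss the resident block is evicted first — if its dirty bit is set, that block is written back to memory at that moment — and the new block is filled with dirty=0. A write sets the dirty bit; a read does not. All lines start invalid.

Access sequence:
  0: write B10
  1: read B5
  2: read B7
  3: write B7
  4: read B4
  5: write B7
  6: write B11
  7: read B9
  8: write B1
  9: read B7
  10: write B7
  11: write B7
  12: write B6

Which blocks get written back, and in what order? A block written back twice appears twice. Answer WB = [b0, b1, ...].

0: W B10 → L2 miss [D]
1: R B5 → L1 miss [-]
2: R B7 → L3 miss [-]
3: W B7 → L3 hit [D]
4: R B4 → L0 miss [-]
5: W B7 → L3 hit [D]
6: W B11 → L3 miss wb→B7 [D]
7: R B9 → L1 miss [-]
8: W B1 → L1 miss [D]
9: R B7 → L3 miss wb→B11 [-]
10: W B7 → L3 hit [D]
11: W B7 → L3 hit [D]
12: W B6 → L2 miss wb→B10 [D]

WB = [7, 11, 10]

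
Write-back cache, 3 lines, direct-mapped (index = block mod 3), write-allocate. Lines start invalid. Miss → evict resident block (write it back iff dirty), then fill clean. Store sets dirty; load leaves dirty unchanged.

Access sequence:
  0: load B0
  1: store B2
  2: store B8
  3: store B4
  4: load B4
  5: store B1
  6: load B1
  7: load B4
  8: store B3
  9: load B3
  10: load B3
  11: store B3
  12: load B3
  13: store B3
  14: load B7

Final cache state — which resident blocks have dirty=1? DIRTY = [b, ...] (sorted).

DIRTY = [3, 8]

0: R B0 → L0 miss [-]
1: W B2 → L2 miss [D]
2: W B8 → L2 miss wb→B2 [D]
3: W B4 → L1 miss [D]
4: R B4 → L1 hit [D]
5: W B1 → L1 miss wb→B4 [D]
6: R B1 → L1 hit [D]
7: R B4 → L1 miss wb→B1 [-]
8: W B3 → L0 miss [D]
9: R B3 → L0 hit [D]
10: R B3 → L0 hit [D]
11: W B3 → L0 hit [D]
12: R B3 → L0 hit [D]
13: W B3 → L0 hit [D]
14: R B7 → L1 miss [-]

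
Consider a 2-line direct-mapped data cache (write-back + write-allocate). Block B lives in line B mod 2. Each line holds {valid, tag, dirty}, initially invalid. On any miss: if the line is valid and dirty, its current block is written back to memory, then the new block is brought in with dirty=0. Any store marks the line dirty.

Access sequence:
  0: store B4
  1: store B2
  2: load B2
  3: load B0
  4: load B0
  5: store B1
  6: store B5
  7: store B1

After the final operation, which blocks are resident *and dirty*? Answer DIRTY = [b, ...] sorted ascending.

  0 | W B4 → L0 miss [D]
  1 | W B2 → L0 miss wb→B4 [D]
  2 | R B2 → L0 hit [D]
  3 | R B0 → L0 miss wb→B2 [-]
  4 | R B0 → L0 hit [-]
  5 | W B1 → L1 miss [D]
  6 | W B5 → L1 miss wb→B1 [D]
  7 | W B1 → L1 miss wb→B5 [D]

DIRTY = [1]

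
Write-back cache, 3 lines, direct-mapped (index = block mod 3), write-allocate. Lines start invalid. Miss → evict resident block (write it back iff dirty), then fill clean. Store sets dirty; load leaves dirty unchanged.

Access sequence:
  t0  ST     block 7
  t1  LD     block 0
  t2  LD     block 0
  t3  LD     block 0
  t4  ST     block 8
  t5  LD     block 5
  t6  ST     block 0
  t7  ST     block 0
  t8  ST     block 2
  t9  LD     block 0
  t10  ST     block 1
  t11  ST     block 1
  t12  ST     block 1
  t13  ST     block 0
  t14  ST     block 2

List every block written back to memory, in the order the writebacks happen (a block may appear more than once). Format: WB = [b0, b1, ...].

WB = [8, 7]

0: W B7 -> L1 miss  d=D]
1: R B0 -> L0 miss  d=-]
2: R B0 -> L0 hit  d=-]
3: R B0 -> L0 hit  d=-]
4: W B8 -> L2 miss  d=D]
5: R B5 -> L2 miss wb->B8  d=-]
6: W B0 -> L0 hit  d=D]
7: W B0 -> L0 hit  d=D]
8: W B2 -> L2 miss  d=D]
9: R B0 -> L0 hit  d=D]
10: W B1 -> L1 miss wb->B7  d=D]
11: W B1 -> L1 hit  d=D]
12: W B1 -> L1 hit  d=D]
13: W B0 -> L0 hit  d=D]
14: W B2 -> L2 hit  d=D]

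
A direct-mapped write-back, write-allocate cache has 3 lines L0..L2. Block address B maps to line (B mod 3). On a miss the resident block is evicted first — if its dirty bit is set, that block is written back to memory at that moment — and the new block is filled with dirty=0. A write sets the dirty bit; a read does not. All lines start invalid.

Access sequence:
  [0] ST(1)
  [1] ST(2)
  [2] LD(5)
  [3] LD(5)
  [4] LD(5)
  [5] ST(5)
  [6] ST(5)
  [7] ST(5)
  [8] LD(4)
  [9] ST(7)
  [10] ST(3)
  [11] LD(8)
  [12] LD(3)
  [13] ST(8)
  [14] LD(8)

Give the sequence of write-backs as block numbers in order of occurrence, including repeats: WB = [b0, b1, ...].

WB = [2, 1, 5]

  0 | W B1 → L1 miss [D]
  1 | W B2 → L2 miss [D]
  2 | R B5 → L2 miss wb→B2 [-]
  3 | R B5 → L2 hit [-]
  4 | R B5 → L2 hit [-]
  5 | W B5 → L2 hit [D]
  6 | W B5 → L2 hit [D]
  7 | W B5 → L2 hit [D]
  8 | R B4 → L1 miss wb→B1 [-]
  9 | W B7 → L1 miss [D]
  10 | W B3 → L0 miss [D]
  11 | R B8 → L2 miss wb→B5 [-]
  12 | R B3 → L0 hit [D]
  13 | W B8 → L2 hit [D]
  14 | R B8 → L2 hit [D]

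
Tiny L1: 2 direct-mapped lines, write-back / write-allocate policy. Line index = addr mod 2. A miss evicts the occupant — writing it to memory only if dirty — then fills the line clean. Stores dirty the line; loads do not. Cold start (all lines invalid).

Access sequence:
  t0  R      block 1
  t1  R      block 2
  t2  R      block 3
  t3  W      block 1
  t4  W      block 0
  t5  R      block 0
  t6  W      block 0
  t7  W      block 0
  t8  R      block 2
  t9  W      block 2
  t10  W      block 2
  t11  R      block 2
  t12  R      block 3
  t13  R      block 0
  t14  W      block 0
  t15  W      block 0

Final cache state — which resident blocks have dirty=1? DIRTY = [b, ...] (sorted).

  0 | R B1 → L1 miss [-]
  1 | R B2 → L0 miss [-]
  2 | R B3 → L1 miss [-]
  3 | W B1 → L1 miss [D]
  4 | W B0 → L0 miss [D]
  5 | R B0 → L0 hit [D]
  6 | W B0 → L0 hit [D]
  7 | W B0 → L0 hit [D]
  8 | R B2 → L0 miss wb→B0 [-]
  9 | W B2 → L0 hit [D]
  10 | W B2 → L0 hit [D]
  11 | R B2 → L0 hit [D]
  12 | R B3 → L1 miss wb→B1 [-]
  13 | R B0 → L0 miss wb→B2 [-]
  14 | W B0 → L0 hit [D]
  15 | W B0 → L0 hit [D]

DIRTY = [0]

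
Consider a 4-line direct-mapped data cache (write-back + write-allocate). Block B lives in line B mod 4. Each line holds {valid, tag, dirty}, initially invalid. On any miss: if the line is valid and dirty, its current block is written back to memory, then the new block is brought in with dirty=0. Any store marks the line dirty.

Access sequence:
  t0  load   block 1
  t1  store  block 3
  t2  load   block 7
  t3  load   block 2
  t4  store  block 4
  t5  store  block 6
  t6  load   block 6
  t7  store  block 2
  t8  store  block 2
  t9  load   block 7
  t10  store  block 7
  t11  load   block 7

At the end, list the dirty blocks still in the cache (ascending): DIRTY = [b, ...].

DIRTY = [2, 4, 7]

0: R B1 -> L1 miss  d=-]
1: W B3 -> L3 miss  d=D]
2: R B7 -> L3 miss wb->B3  d=-]
3: R B2 -> L2 miss  d=-]
4: W B4 -> L0 miss  d=D]
5: W B6 -> L2 miss  d=D]
6: R B6 -> L2 hit  d=D]
7: W B2 -> L2 miss wb->B6  d=D]
8: W B2 -> L2 hit  d=D]
9: R B7 -> L3 hit  d=-]
10: W B7 -> L3 hit  d=D]
11: R B7 -> L3 hit  d=D]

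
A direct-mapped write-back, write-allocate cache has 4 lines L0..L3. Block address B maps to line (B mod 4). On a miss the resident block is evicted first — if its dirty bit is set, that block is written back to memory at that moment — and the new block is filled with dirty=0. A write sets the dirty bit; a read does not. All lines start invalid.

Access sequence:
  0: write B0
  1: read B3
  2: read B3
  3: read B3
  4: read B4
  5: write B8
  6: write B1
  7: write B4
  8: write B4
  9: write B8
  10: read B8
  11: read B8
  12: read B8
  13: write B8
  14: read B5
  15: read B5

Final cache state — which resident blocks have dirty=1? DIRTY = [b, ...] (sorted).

DIRTY = [8]

0: W B0 -> L0 miss  d=D]
1: R B3 -> L3 miss  d=-]
2: R B3 -> L3 hit  d=-]
3: R B3 -> L3 hit  d=-]
4: R B4 -> L0 miss wb->B0  d=-]
5: W B8 -> L0 miss  d=D]
6: W B1 -> L1 miss  d=D]
7: W B4 -> L0 miss wb->B8  d=D]
8: W B4 -> L0 hit  d=D]
9: W B8 -> L0 miss wb->B4  d=D]
10: R B8 -> L0 hit  d=D]
11: R B8 -> L0 hit  d=D]
12: R B8 -> L0 hit  d=D]
13: W B8 -> L0 hit  d=D]
14: R B5 -> L1 miss wb->B1  d=-]
15: R B5 -> L1 hit  d=-]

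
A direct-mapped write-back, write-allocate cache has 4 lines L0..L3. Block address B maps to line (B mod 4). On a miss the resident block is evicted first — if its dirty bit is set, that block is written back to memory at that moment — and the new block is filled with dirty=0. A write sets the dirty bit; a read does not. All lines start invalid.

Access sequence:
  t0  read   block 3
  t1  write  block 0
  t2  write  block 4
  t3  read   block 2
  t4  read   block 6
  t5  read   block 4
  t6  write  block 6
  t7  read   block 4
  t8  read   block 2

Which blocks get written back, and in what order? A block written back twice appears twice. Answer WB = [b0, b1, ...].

0: R B3 -> L3 miss  d=-]
1: W B0 -> L0 miss  d=D]
2: W B4 -> L0 miss wb->B0  d=D]
3: R B2 -> L2 miss  d=-]
4: R B6 -> L2 miss  d=-]
5: R B4 -> L0 hit  d=D]
6: W B6 -> L2 hit  d=D]
7: R B4 -> L0 hit  d=D]
8: R B2 -> L2 miss wb->B6  d=-]

WB = [0, 6]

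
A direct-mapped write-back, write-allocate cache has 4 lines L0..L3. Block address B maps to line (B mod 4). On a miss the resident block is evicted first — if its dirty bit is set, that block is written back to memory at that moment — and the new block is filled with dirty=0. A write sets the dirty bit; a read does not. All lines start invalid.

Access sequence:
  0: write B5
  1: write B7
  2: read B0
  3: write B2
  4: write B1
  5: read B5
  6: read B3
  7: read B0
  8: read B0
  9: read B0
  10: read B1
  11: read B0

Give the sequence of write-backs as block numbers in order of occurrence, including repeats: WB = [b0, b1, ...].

WB = [5, 1, 7]

0: W B5 → L1 miss [D]
1: W B7 → L3 miss [D]
2: R B0 → L0 miss [-]
3: W B2 → L2 miss [D]
4: W B1 → L1 miss wb→B5 [D]
5: R B5 → L1 miss wb→B1 [-]
6: R B3 → L3 miss wb→B7 [-]
7: R B0 → L0 hit [-]
8: R B0 → L0 hit [-]
9: R B0 → L0 hit [-]
10: R B1 → L1 miss [-]
11: R B0 → L0 hit [-]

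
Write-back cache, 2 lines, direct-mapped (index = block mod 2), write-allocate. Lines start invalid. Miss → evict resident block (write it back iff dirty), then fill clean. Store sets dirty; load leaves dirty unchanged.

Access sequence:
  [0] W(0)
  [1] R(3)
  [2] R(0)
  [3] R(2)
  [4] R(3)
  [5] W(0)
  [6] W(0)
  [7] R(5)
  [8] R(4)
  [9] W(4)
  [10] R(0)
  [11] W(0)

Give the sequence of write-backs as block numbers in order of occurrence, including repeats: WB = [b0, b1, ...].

WB = [0, 0, 4]

0: W B0 -> L0 miss  d=D]
1: R B3 -> L1 miss  d=-]
2: R B0 -> L0 hit  d=D]
3: R B2 -> L0 miss wb->B0  d=-]
4: R B3 -> L1 hit  d=-]
5: W B0 -> L0 miss  d=D]
6: W B0 -> L0 hit  d=D]
7: R B5 -> L1 miss  d=-]
8: R B4 -> L0 miss wb->B0  d=-]
9: W B4 -> L0 hit  d=D]
10: R B0 -> L0 miss wb->B4  d=-]
11: W B0 -> L0 hit  d=D]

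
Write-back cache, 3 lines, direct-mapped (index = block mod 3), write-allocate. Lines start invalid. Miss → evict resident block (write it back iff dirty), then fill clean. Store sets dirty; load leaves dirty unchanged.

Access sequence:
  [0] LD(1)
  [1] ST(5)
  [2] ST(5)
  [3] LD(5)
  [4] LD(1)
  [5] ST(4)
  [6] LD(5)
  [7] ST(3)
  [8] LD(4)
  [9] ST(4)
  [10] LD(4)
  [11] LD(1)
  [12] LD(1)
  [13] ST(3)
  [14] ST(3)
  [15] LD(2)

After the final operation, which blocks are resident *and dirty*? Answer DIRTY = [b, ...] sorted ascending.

DIRTY = [3]

0: R B1 -> L1 miss  d=-]
1: W B5 -> L2 miss  d=D]
2: W B5 -> L2 hit  d=D]
3: R B5 -> L2 hit  d=D]
4: R B1 -> L1 hit  d=-]
5: W B4 -> L1 miss  d=D]
6: R B5 -> L2 hit  d=D]
7: W B3 -> L0 miss  d=D]
8: R B4 -> L1 hit  d=D]
9: W B4 -> L1 hit  d=D]
10: R B4 -> L1 hit  d=D]
11: R B1 -> L1 miss wb->B4  d=-]
12: R B1 -> L1 hit  d=-]
13: W B3 -> L0 hit  d=D]
14: W B3 -> L0 hit  d=D]
15: R B2 -> L2 miss wb->B5  d=-]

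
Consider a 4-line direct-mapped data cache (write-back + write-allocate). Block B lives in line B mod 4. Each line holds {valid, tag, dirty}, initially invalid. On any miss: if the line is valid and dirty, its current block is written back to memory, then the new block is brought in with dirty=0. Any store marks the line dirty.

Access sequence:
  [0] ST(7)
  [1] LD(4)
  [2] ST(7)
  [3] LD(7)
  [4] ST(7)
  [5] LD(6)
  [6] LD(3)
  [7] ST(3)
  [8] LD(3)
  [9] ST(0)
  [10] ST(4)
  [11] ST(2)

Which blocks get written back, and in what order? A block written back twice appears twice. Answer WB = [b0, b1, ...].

0: W B7 → L3 miss [D]
1: R B4 → L0 miss [-]
2: W B7 → L3 hit [D]
3: R B7 → L3 hit [D]
4: W B7 → L3 hit [D]
5: R B6 → L2 miss [-]
6: R B3 → L3 miss wb→B7 [-]
7: W B3 → L3 hit [D]
8: R B3 → L3 hit [D]
9: W B0 → L0 miss [D]
10: W B4 → L0 miss wb→B0 [D]
11: W B2 → L2 miss [D]

WB = [7, 0]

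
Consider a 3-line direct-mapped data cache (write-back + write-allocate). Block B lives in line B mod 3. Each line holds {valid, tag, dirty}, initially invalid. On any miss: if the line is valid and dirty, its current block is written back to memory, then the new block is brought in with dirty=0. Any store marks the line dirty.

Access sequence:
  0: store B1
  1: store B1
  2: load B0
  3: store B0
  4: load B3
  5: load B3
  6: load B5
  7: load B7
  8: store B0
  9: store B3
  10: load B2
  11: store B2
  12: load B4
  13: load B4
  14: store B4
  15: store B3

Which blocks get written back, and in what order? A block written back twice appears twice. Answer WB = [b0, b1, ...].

  0 | W B1 → L1 miss [D]
  1 | W B1 → L1 hit [D]
  2 | R B0 → L0 miss [-]
  3 | W B0 → L0 hit [D]
  4 | R B3 → L0 miss wb→B0 [-]
  5 | R B3 → L0 hit [-]
  6 | R B5 → L2 miss [-]
  7 | R B7 → L1 miss wb→B1 [-]
  8 | W B0 → L0 miss [D]
  9 | W B3 → L0 miss wb→B0 [D]
  10 | R B2 → L2 miss [-]
  11 | W B2 → L2 hit [D]
  12 | R B4 → L1 miss [-]
  13 | R B4 → L1 hit [-]
  14 | W B4 → L1 hit [D]
  15 | W B3 → L0 hit [D]

WB = [0, 1, 0]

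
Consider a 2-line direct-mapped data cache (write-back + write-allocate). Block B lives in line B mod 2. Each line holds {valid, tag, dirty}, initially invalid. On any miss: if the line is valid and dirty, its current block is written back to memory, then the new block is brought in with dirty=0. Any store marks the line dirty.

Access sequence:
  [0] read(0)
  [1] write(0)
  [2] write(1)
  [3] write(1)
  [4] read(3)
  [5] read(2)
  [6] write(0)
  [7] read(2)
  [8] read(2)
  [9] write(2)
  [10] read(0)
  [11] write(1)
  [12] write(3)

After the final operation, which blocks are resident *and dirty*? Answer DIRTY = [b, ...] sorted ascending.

DIRTY = [3]

0: R B0 → L0 miss [-]
1: W B0 → L0 hit [D]
2: W B1 → L1 miss [D]
3: W B1 → L1 hit [D]
4: R B3 → L1 miss wb→B1 [-]
5: R B2 → L0 miss wb→B0 [-]
6: W B0 → L0 miss [D]
7: R B2 → L0 miss wb→B0 [-]
8: R B2 → L0 hit [-]
9: W B2 → L0 hit [D]
10: R B0 → L0 miss wb→B2 [-]
11: W B1 → L1 miss [D]
12: W B3 → L1 miss wb→B1 [D]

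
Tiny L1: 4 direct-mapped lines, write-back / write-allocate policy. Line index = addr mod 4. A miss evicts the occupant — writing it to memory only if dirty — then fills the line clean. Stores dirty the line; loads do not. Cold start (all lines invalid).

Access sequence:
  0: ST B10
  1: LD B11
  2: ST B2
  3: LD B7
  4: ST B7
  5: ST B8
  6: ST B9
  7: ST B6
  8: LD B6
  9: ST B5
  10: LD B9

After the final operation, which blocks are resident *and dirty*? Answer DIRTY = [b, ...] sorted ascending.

DIRTY = [6, 7, 8]

0: W B10 -> L2 miss  d=D]
1: R B11 -> L3 miss  d=-]
2: W B2 -> L2 miss wb->B10  d=D]
3: R B7 -> L3 miss  d=-]
4: W B7 -> L3 hit  d=D]
5: W B8 -> L0 miss  d=D]
6: W B9 -> L1 miss  d=D]
7: W B6 -> L2 miss wb->B2  d=D]
8: R B6 -> L2 hit  d=D]
9: W B5 -> L1 miss wb->B9  d=D]
10: R B9 -> L1 miss wb->B5  d=-]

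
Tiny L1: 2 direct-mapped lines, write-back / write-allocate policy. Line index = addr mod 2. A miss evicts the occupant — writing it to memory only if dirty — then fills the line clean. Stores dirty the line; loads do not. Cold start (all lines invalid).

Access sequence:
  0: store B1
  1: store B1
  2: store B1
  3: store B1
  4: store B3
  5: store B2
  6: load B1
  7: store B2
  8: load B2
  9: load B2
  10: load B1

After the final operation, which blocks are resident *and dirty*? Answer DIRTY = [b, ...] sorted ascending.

DIRTY = [2]

0: W B1 -> L1 miss  d=D]
1: W B1 -> L1 hit  d=D]
2: W B1 -> L1 hit  d=D]
3: W B1 -> L1 hit  d=D]
4: W B3 -> L1 miss wb->B1  d=D]
5: W B2 -> L0 miss  d=D]
6: R B1 -> L1 miss wb->B3  d=-]
7: W B2 -> L0 hit  d=D]
8: R B2 -> L0 hit  d=D]
9: R B2 -> L0 hit  d=D]
10: R B1 -> L1 hit  d=-]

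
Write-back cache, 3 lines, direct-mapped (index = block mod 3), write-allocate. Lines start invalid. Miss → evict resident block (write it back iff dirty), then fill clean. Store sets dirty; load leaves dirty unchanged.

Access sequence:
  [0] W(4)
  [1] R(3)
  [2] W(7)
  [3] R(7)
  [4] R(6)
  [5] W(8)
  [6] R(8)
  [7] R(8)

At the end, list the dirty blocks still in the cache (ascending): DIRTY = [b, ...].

DIRTY = [7, 8]

0: W B4 → L1 miss [D]
1: R B3 → L0 miss [-]
2: W B7 → L1 miss wb→B4 [D]
3: R B7 → L1 hit [D]
4: R B6 → L0 miss [-]
5: W B8 → L2 miss [D]
6: R B8 → L2 hit [D]
7: R B8 → L2 hit [D]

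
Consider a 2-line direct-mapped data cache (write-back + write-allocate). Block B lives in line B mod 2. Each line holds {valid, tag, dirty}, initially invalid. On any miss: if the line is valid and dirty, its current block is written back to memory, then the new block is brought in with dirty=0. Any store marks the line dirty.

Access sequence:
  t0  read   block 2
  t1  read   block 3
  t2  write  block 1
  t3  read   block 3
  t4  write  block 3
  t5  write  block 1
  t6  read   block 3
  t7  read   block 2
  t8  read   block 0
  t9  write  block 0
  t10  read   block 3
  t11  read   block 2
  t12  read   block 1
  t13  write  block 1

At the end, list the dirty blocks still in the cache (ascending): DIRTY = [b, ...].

DIRTY = [1]

  0 | R B2 → L0 miss [-]
  1 | R B3 → L1 miss [-]
  2 | W B1 → L1 miss [D]
  3 | R B3 → L1 miss wb→B1 [-]
  4 | W B3 → L1 hit [D]
  5 | W B1 → L1 miss wb→B3 [D]
  6 | R B3 → L1 miss wb→B1 [-]
  7 | R B2 → L0 hit [-]
  8 | R B0 → L0 miss [-]
  9 | W B0 → L0 hit [D]
  10 | R B3 → L1 hit [-]
  11 | R B2 → L0 miss wb→B0 [-]
  12 | R B1 → L1 miss [-]
  13 | W B1 → L1 hit [D]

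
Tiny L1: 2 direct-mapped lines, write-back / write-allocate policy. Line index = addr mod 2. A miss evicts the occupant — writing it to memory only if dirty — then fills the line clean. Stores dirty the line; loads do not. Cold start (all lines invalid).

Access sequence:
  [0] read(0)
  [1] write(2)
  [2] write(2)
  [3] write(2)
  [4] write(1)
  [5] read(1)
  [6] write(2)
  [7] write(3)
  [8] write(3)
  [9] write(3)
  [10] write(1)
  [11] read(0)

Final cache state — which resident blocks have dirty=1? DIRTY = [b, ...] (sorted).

DIRTY = [1]

  0 | R B0 → L0 miss [-]
  1 | W B2 → L0 miss [D]
  2 | W B2 → L0 hit [D]
  3 | W B2 → L0 hit [D]
  4 | W B1 → L1 miss [D]
  5 | R B1 → L1 hit [D]
  6 | W B2 → L0 hit [D]
  7 | W B3 → L1 miss wb→B1 [D]
  8 | W B3 → L1 hit [D]
  9 | W B3 → L1 hit [D]
  10 | W B1 → L1 miss wb→B3 [D]
  11 | R B0 → L0 miss wb→B2 [-]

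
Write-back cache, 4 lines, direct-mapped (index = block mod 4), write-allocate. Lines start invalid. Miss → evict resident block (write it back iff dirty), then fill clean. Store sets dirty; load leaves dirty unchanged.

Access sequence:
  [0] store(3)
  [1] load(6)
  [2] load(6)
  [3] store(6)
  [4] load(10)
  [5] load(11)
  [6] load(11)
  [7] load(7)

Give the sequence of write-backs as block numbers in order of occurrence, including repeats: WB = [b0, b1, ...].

WB = [6, 3]

0: W B3 → L3 miss [D]
1: R B6 → L2 miss [-]
2: R B6 → L2 hit [-]
3: W B6 → L2 hit [D]
4: R B10 → L2 miss wb→B6 [-]
5: R B11 → L3 miss wb→B3 [-]
6: R B11 → L3 hit [-]
7: R B7 → L3 miss [-]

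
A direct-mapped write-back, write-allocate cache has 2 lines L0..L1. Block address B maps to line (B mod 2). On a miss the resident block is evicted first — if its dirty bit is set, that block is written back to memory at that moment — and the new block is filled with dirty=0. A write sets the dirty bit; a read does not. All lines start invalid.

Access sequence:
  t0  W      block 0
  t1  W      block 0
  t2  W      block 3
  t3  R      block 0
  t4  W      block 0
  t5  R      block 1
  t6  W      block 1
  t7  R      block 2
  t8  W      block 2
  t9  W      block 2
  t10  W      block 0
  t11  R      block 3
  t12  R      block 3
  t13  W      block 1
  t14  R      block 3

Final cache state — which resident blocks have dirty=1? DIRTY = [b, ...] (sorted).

0: W B0 -> L0 miss  d=D]
1: W B0 -> L0 hit  d=D]
2: W B3 -> L1 miss  d=D]
3: R B0 -> L0 hit  d=D]
4: W B0 -> L0 hit  d=D]
5: R B1 -> L1 miss wb->B3  d=-]
6: W B1 -> L1 hit  d=D]
7: R B2 -> L0 miss wb->B0  d=-]
8: W B2 -> L0 hit  d=D]
9: W B2 -> L0 hit  d=D]
10: W B0 -> L0 miss wb->B2  d=D]
11: R B3 -> L1 miss wb->B1  d=-]
12: R B3 -> L1 hit  d=-]
13: W B1 -> L1 miss  d=D]
14: R B3 -> L1 miss wb->B1  d=-]

DIRTY = [0]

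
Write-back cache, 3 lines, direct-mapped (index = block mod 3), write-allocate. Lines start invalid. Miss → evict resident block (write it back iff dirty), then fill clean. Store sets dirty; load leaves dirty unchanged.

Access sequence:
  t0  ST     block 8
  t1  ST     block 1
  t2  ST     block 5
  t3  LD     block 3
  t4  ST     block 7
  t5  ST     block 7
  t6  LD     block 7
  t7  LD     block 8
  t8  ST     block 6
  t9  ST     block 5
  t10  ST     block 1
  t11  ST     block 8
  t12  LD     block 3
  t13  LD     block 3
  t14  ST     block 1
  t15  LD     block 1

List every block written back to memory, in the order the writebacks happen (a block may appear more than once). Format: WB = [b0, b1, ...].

  0 | W B8 → L2 miss [D]
  1 | W B1 → L1 miss [D]
  2 | W B5 → L2 miss wb→B8 [D]
  3 | R B3 → L0 miss [-]
  4 | W B7 → L1 miss wb→B1 [D]
  5 | W B7 → L1 hit [D]
  6 | R B7 → L1 hit [D]
  7 | R B8 → L2 miss wb→B5 [-]
  8 | W B6 → L0 miss [D]
  9 | W B5 → L2 miss [D]
  10 | W B1 → L1 miss wb→B7 [D]
  11 | W B8 → L2 miss wb→B5 [D]
  12 | R B3 → L0 miss wb→B6 [-]
  13 | R B3 → L0 hit [-]
  14 | W B1 → L1 hit [D]
  15 | R B1 → L1 hit [D]

WB = [8, 1, 5, 7, 5, 6]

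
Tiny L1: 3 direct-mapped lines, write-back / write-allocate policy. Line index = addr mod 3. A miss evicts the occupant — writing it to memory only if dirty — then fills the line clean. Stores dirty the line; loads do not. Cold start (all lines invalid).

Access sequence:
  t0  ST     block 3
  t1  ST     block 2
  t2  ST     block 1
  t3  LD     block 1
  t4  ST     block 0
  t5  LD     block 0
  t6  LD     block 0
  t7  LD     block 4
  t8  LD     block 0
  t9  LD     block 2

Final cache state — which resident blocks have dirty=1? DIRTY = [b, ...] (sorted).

0: W B3 → L0 miss [D]
1: W B2 → L2 miss [D]
2: W B1 → L1 miss [D]
3: R B1 → L1 hit [D]
4: W B0 → L0 miss wb→B3 [D]
5: R B0 → L0 hit [D]
6: R B0 → L0 hit [D]
7: R B4 → L1 miss wb→B1 [-]
8: R B0 → L0 hit [D]
9: R B2 → L2 hit [D]

DIRTY = [0, 2]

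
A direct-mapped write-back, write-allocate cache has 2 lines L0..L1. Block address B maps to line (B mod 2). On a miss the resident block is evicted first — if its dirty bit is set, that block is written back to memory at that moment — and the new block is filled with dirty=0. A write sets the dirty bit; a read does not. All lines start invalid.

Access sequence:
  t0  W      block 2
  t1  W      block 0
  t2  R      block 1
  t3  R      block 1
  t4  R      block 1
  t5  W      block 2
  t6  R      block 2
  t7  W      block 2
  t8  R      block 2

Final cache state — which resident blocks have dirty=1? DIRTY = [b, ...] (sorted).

DIRTY = [2]

0: W B2 → L0 miss [D]
1: W B0 → L0 miss wb→B2 [D]
2: R B1 → L1 miss [-]
3: R B1 → L1 hit [-]
4: R B1 → L1 hit [-]
5: W B2 → L0 miss wb→B0 [D]
6: R B2 → L0 hit [D]
7: W B2 → L0 hit [D]
8: R B2 → L0 hit [D]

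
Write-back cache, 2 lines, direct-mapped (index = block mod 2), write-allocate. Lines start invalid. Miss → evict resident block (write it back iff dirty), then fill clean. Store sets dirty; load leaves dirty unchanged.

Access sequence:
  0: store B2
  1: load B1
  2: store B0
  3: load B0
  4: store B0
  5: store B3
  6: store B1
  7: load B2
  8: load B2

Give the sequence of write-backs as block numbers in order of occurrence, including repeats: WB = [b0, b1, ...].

WB = [2, 3, 0]

  0 | W B2 → L0 miss [D]
  1 | R B1 → L1 miss [-]
  2 | W B0 → L0 miss wb→B2 [D]
  3 | R B0 → L0 hit [D]
  4 | W B0 → L0 hit [D]
  5 | W B3 → L1 miss [D]
  6 | W B1 → L1 miss wb→B3 [D]
  7 | R B2 → L0 miss wb→B0 [-]
  8 | R B2 → L0 hit [-]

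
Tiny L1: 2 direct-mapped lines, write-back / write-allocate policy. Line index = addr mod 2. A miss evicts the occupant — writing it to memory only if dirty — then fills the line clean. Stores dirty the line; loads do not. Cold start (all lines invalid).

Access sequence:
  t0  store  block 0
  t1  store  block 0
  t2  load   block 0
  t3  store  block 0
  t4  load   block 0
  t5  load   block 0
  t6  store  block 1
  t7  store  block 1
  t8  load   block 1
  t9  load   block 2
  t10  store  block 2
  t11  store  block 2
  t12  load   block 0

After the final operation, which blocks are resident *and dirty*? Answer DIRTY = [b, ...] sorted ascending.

  0 | W B0 → L0 miss [D]
  1 | W B0 → L0 hit [D]
  2 | R B0 → L0 hit [D]
  3 | W B0 → L0 hit [D]
  4 | R B0 → L0 hit [D]
  5 | R B0 → L0 hit [D]
  6 | W B1 → L1 miss [D]
  7 | W B1 → L1 hit [D]
  8 | R B1 → L1 hit [D]
  9 | R B2 → L0 miss wb→B0 [-]
  10 | W B2 → L0 hit [D]
  11 | W B2 → L0 hit [D]
  12 | R B0 → L0 miss wb→B2 [-]

DIRTY = [1]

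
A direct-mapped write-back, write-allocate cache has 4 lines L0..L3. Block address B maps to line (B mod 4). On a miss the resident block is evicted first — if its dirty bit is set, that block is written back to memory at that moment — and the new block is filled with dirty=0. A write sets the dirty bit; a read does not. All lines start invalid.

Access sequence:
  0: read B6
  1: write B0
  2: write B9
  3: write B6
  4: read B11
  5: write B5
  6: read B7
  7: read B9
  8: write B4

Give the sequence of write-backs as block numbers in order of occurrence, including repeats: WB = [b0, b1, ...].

WB = [9, 5, 0]

0: R B6 -> L2 miss  d=-]
1: W B0 -> L0 miss  d=D]
2: W B9 -> L1 miss  d=D]
3: W B6 -> L2 hit  d=D]
4: R B11 -> L3 miss  d=-]
5: W B5 -> L1 miss wb->B9  d=D]
6: R B7 -> L3 miss  d=-]
7: R B9 -> L1 miss wb->B5  d=-]
8: W B4 -> L0 miss wb->B0  d=D]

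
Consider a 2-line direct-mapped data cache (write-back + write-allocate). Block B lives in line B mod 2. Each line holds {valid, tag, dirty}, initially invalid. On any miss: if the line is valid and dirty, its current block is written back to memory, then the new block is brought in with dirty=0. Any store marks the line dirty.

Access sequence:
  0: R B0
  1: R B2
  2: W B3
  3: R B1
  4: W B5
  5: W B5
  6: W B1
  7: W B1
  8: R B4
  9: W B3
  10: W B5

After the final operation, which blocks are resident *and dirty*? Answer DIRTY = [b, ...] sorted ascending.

  0 | R B0 → L0 miss [-]
  1 | R B2 → L0 miss [-]
  2 | W B3 → L1 miss [D]
  3 | R B1 → L1 miss wb→B3 [-]
  4 | W B5 → L1 miss [D]
  5 | W B5 → L1 hit [D]
  6 | W B1 → L1 miss wb→B5 [D]
  7 | W B1 → L1 hit [D]
  8 | R B4 → L0 miss [-]
  9 | W B3 → L1 miss wb→B1 [D]
  10 | W B5 → L1 miss wb→B3 [D]

DIRTY = [5]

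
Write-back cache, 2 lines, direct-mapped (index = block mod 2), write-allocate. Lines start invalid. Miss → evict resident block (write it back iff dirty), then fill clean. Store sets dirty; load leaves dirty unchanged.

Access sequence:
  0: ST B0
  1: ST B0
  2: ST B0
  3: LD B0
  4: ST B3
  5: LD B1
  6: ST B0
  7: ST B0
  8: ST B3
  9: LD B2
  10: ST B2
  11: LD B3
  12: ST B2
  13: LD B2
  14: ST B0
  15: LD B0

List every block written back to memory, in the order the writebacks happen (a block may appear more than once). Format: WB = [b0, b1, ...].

0: W B0 -> L0 miss  d=D]
1: W B0 -> L0 hit  d=D]
2: W B0 -> L0 hit  d=D]
3: R B0 -> L0 hit  d=D]
4: W B3 -> L1 miss  d=D]
5: R B1 -> L1 miss wb->B3  d=-]
6: W B0 -> L0 hit  d=D]
7: W B0 -> L0 hit  d=D]
8: W B3 -> L1 miss  d=D]
9: R B2 -> L0 miss wb->B0  d=-]
10: W B2 -> L0 hit  d=D]
11: R B3 -> L1 hit  d=D]
12: W B2 -> L0 hit  d=D]
13: R B2 -> L0 hit  d=D]
14: W B0 -> L0 miss wb->B2  d=D]
15: R B0 -> L0 hit  d=D]

WB = [3, 0, 2]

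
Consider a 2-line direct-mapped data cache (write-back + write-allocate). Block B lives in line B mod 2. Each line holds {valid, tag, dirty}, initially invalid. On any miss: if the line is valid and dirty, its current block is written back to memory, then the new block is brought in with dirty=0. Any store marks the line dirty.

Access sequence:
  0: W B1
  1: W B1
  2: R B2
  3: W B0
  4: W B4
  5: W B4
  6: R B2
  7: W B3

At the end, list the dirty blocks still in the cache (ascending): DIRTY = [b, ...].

0: W B1 -> L1 miss  d=D]
1: W B1 -> L1 hit  d=D]
2: R B2 -> L0 miss  d=-]
3: W B0 -> L0 miss  d=D]
4: W B4 -> L0 miss wb->B0  d=D]
5: W B4 -> L0 hit  d=D]
6: R B2 -> L0 miss wb->B4  d=-]
7: W B3 -> L1 miss wb->B1  d=D]

DIRTY = [3]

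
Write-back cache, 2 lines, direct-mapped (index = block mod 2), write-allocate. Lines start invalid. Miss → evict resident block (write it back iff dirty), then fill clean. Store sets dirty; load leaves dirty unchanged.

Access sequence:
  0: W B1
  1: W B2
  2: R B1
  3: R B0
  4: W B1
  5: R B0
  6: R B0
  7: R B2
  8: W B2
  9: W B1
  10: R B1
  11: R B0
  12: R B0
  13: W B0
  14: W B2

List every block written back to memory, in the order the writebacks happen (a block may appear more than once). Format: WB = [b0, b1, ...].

  0 | W B1 → L1 miss [D]
  1 | W B2 → L0 miss [D]
  2 | R B1 → L1 hit [D]
  3 | R B0 → L0 miss wb→B2 [-]
  4 | W B1 → L1 hit [D]
  5 | R B0 → L0 hit [-]
  6 | R B0 → L0 hit [-]
  7 | R B2 → L0 miss [-]
  8 | W B2 → L0 hit [D]
  9 | W B1 → L1 hit [D]
  10 | R B1 → L1 hit [D]
  11 | R B0 → L0 miss wb→B2 [-]
  12 | R B0 → L0 hit [-]
  13 | W B0 → L0 hit [D]
  14 | W B2 → L0 miss wb→B0 [D]

WB = [2, 2, 0]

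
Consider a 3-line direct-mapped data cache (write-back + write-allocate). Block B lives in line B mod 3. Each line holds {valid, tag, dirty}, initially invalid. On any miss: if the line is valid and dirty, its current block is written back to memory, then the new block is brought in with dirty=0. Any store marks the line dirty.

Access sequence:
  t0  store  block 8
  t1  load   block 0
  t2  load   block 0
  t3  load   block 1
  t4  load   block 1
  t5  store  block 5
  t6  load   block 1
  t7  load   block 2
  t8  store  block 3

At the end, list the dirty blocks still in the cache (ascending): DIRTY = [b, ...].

0: W B8 -> L2 miss  d=D]
1: R B0 -> L0 miss  d=-]
2: R B0 -> L0 hit  d=-]
3: R B1 -> L1 miss  d=-]
4: R B1 -> L1 hit  d=-]
5: W B5 -> L2 miss wb->B8  d=D]
6: R B1 -> L1 hit  d=-]
7: R B2 -> L2 miss wb->B5  d=-]
8: W B3 -> L0 miss  d=D]

DIRTY = [3]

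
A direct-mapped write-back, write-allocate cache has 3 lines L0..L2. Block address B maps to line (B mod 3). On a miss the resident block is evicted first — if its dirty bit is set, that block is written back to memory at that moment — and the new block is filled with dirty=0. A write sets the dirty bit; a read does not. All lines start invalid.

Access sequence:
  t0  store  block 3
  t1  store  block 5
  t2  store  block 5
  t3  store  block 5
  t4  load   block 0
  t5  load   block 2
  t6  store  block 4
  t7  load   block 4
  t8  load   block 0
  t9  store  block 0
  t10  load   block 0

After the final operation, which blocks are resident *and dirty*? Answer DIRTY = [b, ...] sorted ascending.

0: W B3 → L0 miss [D]
1: W B5 → L2 miss [D]
2: W B5 → L2 hit [D]
3: W B5 → L2 hit [D]
4: R B0 → L0 miss wb→B3 [-]
5: R B2 → L2 miss wb→B5 [-]
6: W B4 → L1 miss [D]
7: R B4 → L1 hit [D]
8: R B0 → L0 hit [-]
9: W B0 → L0 hit [D]
10: R B0 → L0 hit [D]

DIRTY = [0, 4]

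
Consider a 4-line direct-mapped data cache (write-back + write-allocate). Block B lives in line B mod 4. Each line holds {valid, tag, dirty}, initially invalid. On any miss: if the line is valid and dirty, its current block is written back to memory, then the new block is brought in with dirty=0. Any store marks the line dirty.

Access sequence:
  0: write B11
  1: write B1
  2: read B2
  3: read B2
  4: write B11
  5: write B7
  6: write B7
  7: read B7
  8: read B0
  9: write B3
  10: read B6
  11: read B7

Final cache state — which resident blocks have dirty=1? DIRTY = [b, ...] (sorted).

DIRTY = [1]

  0 | W B11 → L3 miss [D]
  1 | W B1 → L1 miss [D]
  2 | R B2 → L2 miss [-]
  3 | R B2 → L2 hit [-]
  4 | W B11 → L3 hit [D]
  5 | W B7 → L3 miss wb→B11 [D]
  6 | W B7 → L3 hit [D]
  7 | R B7 → L3 hit [D]
  8 | R B0 → L0 miss [-]
  9 | W B3 → L3 miss wb→B7 [D]
  10 | R B6 → L2 miss [-]
  11 | R B7 → L3 miss wb→B3 [-]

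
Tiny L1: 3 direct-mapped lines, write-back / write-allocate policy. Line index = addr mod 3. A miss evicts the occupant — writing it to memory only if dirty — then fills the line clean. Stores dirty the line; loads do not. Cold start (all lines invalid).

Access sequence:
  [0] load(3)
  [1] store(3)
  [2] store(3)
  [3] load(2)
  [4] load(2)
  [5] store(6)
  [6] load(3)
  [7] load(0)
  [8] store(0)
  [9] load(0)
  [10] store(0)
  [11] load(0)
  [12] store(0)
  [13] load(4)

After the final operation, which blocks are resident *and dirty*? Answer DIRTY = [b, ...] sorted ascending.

  0 | R B3 → L0 miss [-]
  1 | W B3 → L0 hit [D]
  2 | W B3 → L0 hit [D]
  3 | R B2 → L2 miss [-]
  4 | R B2 → L2 hit [-]
  5 | W B6 → L0 miss wb→B3 [D]
  6 | R B3 → L0 miss wb→B6 [-]
  7 | R B0 → L0 miss [-]
  8 | W B0 → L0 hit [D]
  9 | R B0 → L0 hit [D]
  10 | W B0 → L0 hit [D]
  11 | R B0 → L0 hit [D]
  12 | W B0 → L0 hit [D]
  13 | R B4 → L1 miss [-]

DIRTY = [0]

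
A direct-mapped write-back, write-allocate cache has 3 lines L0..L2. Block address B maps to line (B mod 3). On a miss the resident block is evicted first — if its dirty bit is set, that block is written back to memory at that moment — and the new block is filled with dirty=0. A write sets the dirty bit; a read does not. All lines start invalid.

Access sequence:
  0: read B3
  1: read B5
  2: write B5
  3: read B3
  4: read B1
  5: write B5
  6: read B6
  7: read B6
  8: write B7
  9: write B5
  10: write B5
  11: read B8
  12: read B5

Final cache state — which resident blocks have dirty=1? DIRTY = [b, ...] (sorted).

  0 | R B3 → L0 miss [-]
  1 | R B5 → L2 miss [-]
  2 | W B5 → L2 hit [D]
  3 | R B3 → L0 hit [-]
  4 | R B1 → L1 miss [-]
  5 | W B5 → L2 hit [D]
  6 | R B6 → L0 miss [-]
  7 | R B6 → L0 hit [-]
  8 | W B7 → L1 miss [D]
  9 | W B5 → L2 hit [D]
  10 | W B5 → L2 hit [D]
  11 | R B8 → L2 miss wb→B5 [-]
  12 | R B5 → L2 miss [-]

DIRTY = [7]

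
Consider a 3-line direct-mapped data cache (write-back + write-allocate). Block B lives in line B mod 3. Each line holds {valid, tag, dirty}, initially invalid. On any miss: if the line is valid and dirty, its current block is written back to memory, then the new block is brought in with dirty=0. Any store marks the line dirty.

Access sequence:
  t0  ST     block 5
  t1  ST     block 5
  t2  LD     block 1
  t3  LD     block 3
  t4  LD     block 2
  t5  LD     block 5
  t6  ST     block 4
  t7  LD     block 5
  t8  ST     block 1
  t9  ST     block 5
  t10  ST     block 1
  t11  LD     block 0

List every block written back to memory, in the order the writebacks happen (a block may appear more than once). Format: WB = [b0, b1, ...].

  0 | W B5 → L2 miss [D]
  1 | W B5 → L2 hit [D]
  2 | R B1 → L1 miss [-]
  3 | R B3 → L0 miss [-]
  4 | R B2 → L2 miss wb→B5 [-]
  5 | R B5 → L2 miss [-]
  6 | W B4 → L1 miss [D]
  7 | R B5 → L2 hit [-]
  8 | W B1 → L1 miss wb→B4 [D]
  9 | W B5 → L2 hit [D]
  10 | W B1 → L1 hit [D]
  11 | R B0 → L0 miss [-]

WB = [5, 4]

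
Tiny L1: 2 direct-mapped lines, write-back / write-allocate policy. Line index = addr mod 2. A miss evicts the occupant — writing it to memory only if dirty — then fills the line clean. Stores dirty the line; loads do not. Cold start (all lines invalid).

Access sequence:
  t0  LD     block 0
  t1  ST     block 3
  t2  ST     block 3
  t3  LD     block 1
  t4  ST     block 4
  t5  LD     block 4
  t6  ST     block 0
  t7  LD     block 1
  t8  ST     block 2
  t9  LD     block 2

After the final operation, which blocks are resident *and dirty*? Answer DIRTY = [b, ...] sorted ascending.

0: R B0 -> L0 miss  d=-]
1: W B3 -> L1 miss  d=D]
2: W B3 -> L1 hit  d=D]
3: R B1 -> L1 miss wb->B3  d=-]
4: W B4 -> L0 miss  d=D]
5: R B4 -> L0 hit  d=D]
6: W B0 -> L0 miss wb->B4  d=D]
7: R B1 -> L1 hit  d=-]
8: W B2 -> L0 miss wb->B0  d=D]
9: R B2 -> L0 hit  d=D]

DIRTY = [2]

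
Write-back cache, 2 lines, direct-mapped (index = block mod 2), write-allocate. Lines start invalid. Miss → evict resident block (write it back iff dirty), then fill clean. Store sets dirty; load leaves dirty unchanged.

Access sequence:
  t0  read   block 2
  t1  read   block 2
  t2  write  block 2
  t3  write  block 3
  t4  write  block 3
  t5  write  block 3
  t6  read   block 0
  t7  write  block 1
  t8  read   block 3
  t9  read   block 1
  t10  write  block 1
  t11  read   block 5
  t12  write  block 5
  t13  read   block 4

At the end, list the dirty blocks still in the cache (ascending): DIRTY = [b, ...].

  0 | R B2 → L0 miss [-]
  1 | R B2 → L0 hit [-]
  2 | W B2 → L0 hit [D]
  3 | W B3 → L1 miss [D]
  4 | W B3 → L1 hit [D]
  5 | W B3 → L1 hit [D]
  6 | R B0 → L0 miss wb→B2 [-]
  7 | W B1 → L1 miss wb→B3 [D]
  8 | R B3 → L1 miss wb→B1 [-]
  9 | R B1 → L1 miss [-]
  10 | W B1 → L1 hit [D]
  11 | R B5 → L1 miss wb→B1 [-]
  12 | W B5 → L1 hit [D]
  13 | R B4 → L0 miss [-]

DIRTY = [5]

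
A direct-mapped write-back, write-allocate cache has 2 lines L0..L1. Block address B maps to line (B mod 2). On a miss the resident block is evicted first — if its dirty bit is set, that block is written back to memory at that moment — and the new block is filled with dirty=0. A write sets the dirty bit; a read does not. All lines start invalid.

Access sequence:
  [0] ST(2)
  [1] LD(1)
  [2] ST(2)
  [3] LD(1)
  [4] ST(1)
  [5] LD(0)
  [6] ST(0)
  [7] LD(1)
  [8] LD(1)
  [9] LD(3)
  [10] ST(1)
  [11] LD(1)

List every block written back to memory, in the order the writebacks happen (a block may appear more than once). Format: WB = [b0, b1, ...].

WB = [2, 1]

0: W B2 → L0 miss [D]
1: R B1 → L1 miss [-]
2: W B2 → L0 hit [D]
3: R B1 → L1 hit [-]
4: W B1 → L1 hit [D]
5: R B0 → L0 miss wb→B2 [-]
6: W B0 → L0 hit [D]
7: R B1 → L1 hit [D]
8: R B1 → L1 hit [D]
9: R B3 → L1 miss wb→B1 [-]
10: W B1 → L1 miss [D]
11: R B1 → L1 hit [D]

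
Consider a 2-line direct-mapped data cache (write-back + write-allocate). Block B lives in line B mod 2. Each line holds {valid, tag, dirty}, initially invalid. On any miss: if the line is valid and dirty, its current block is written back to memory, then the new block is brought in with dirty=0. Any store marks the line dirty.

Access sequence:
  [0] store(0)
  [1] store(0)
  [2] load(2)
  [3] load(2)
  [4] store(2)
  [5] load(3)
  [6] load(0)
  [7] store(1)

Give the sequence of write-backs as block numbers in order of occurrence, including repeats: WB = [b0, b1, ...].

  0 | W B0 → L0 miss [D]
  1 | W B0 → L0 hit [D]
  2 | R B2 → L0 miss wb→B0 [-]
  3 | R B2 → L0 hit [-]
  4 | W B2 → L0 hit [D]
  5 | R B3 → L1 miss [-]
  6 | R B0 → L0 miss wb→B2 [-]
  7 | W B1 → L1 miss [D]

WB = [0, 2]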